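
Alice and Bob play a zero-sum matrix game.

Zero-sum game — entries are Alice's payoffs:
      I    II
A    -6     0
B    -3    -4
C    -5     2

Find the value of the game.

Row A is strictly dominated by row C, so Alice never plays it.
The remaining 2×2 game on (B, C) × (I, II) has no saddle point. Let Alice play B with probability p; indifference gives −3p − 5(1−p) = −4p + 2(1−p), so p = 7/8.
Similarly Bob's optimal q on I is 3/4, and the value is -3·(3/4) + (-4)·(1/4) = -13/4.

-13/4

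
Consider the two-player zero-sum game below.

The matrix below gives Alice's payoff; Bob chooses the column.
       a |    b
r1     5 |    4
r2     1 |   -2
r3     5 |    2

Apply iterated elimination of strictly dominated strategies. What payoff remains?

Column a is strictly dominated by b for Bob (4<5, -2<1, 2<5); eliminate a.
Row r3 is strictly dominated by row r1 (4>2); eliminate r3.
Row r2 is strictly dominated by row r1 (4>-2); eliminate r2.
Only (r1, b) remains, with payoff 4.

4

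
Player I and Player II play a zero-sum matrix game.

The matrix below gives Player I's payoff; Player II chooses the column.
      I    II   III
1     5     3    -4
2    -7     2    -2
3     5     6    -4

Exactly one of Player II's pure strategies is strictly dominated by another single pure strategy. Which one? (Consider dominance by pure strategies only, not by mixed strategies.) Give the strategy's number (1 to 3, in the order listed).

Player II prefers columns that give Player I less. Compare II with III: -4 < 3, -2 < 2, -4 < 6.
So III strictly dominates II for Player II; II is strictly dominated.

2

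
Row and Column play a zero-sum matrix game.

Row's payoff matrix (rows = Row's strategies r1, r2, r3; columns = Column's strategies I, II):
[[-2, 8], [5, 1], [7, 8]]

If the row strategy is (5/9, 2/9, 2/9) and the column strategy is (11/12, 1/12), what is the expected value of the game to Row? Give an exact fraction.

Against (11/12, 1/12), each row's expected payoff is r1: -7/6; r2: 14/3; r3: 85/12.
Taking the (5/9, 2/9, 2/9)-weighted average: (5/9)·(-7/6) + (2/9)·(14/3) + (2/9)·(85/12) = 53/27.

53/27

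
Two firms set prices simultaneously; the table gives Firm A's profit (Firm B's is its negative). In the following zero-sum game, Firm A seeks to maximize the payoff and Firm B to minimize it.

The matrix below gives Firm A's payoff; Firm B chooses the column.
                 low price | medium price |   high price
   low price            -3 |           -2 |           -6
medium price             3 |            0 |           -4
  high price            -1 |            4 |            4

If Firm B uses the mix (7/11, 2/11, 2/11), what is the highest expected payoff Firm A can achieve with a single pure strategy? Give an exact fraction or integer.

13/11

low price: (-3)·(7/11) + (-2)·(2/11) + (-6)·(2/11) = -37/11.
medium price: (3)·(7/11) + (0)·(2/11) + (-4)·(2/11) = 13/11.
high price: (-1)·(7/11) + (4)·(2/11) + (4)·(2/11) = 9/11.
The best pure response is medium price with expected payoff 13/11.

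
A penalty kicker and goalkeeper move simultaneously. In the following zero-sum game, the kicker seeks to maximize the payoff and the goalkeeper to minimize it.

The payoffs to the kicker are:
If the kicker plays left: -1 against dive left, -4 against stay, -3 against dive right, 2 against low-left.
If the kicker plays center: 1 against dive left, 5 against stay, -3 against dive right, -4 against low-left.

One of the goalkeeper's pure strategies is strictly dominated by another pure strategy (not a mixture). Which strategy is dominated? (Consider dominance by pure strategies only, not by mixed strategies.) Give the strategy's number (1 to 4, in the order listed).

The goalkeeper prefers columns that give the kicker less. Compare dive left with dive right: -3 < -1, -3 < 1.
So dive right strictly dominates dive left for the goalkeeper; dive left is strictly dominated.

1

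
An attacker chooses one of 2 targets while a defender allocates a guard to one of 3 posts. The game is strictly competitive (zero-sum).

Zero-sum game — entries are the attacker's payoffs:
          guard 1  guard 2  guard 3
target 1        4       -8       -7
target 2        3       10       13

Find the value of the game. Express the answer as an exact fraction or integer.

Column guard 3 is strictly dominated by guard 2 for the defender (it gives the attacker more in every row).
The remaining 2×2 game on (target 1, target 2) × (guard 1, guard 2) has no saddle point. Let the attacker play target 1 with probability p; indifference gives 4p + 3(1−p) = −8p + 10(1−p), so p = 7/19.
Similarly the defender's optimal q on guard 1 is 18/19, and the value is 4·(18/19) + (-8)·(1/19) = 64/19.

64/19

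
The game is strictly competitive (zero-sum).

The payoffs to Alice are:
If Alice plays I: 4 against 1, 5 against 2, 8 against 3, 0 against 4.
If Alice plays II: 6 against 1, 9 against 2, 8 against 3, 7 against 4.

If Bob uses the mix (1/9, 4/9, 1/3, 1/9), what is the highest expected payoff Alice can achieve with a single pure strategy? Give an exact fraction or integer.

73/9

I: (4)·(1/9) + (5)·(4/9) + (8)·(1/3) + (0)·(1/9) = 16/3.
II: (6)·(1/9) + (9)·(4/9) + (8)·(1/3) + (7)·(1/9) = 73/9.
The best pure response is II with expected payoff 73/9.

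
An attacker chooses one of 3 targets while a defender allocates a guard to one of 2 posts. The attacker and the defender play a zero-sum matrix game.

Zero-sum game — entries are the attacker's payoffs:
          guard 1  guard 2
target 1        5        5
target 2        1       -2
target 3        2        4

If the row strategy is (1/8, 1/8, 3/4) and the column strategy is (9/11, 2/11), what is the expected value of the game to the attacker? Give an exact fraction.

27/11

Against (9/11, 2/11), each row's expected payoff is target 1: 5; target 2: 5/11; target 3: 26/11.
Taking the (1/8, 1/8, 3/4)-weighted average: (1/8)·(5) + (1/8)·(5/11) + (3/4)·(26/11) = 27/11.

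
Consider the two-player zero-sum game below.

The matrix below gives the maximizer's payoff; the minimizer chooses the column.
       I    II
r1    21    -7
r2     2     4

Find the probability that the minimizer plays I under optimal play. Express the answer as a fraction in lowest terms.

Row minima are -7 and 2, so the maximizer's maximin is 2; column maxima are 21 and 4, so the minimizer's minimax is 4. These differ, so the equilibrium is in mixed strategies.
Let the minimizer play I with probability q. The maximizer is indifferent when 21q − 7(1−q) = 2q + 4(1−q), giving q = 11/30.

11/30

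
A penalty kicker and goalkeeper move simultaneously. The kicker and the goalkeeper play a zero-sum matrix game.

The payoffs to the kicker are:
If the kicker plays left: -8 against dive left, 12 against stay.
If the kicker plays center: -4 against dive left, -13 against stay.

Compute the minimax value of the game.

Row minima are -8 and -13, so the kicker's maximin is -8; column maxima are -4 and 12, so the goalkeeper's minimax is -4. These differ, so the equilibrium is in mixed strategies.
Let the kicker play left with probability p. The goalkeeper is indifferent when −8p − 4(1−p) = 12p − 13(1−p), giving p = 9/29.
Let the goalkeeper play dive left with probability q. The kicker is indifferent when −8q + 12(1−q) = −4q − 13(1−q), giving q = 25/29.
The value is -8·(25/29) + (12)·(4/29) = -152/29.

-152/29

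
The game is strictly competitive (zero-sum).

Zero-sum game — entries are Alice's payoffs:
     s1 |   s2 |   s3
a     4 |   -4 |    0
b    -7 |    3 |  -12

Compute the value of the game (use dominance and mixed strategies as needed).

Column s1 is strictly dominated by s3 for Bob (it gives Alice more in every row).
The remaining 2×2 game on (a, b) × (s2, s3) has no saddle point. Let Alice play a with probability p; indifference gives −4p + 3(1−p) = −12(1−p), so p = 15/19.
Similarly Bob's optimal q on s2 is 12/19, and the value is -4·(12/19) + (0)·(7/19) = -48/19.

-48/19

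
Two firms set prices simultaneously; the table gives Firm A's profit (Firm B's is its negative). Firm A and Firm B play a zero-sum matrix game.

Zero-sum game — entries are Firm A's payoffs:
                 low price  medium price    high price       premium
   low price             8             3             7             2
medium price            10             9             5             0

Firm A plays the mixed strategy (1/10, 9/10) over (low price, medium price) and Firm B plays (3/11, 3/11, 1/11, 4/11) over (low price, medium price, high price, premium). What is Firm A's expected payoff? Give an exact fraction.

303/55

Against (3/11, 3/11, 1/11, 4/11), each row's expected payoff is low price: 48/11; medium price: 62/11.
Taking the (1/10, 9/10)-weighted average: (1/10)·(48/11) + (9/10)·(62/11) = 303/55.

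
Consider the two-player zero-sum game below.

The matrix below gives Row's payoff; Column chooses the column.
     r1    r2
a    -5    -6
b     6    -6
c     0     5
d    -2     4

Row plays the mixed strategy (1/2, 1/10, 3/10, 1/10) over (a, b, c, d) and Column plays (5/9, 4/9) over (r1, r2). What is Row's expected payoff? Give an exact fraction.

Against (5/9, 4/9), each row's expected payoff is a: -49/9; b: 2/3; c: 20/9; d: 2/3.
Taking the (1/2, 1/10, 3/10, 1/10)-weighted average: (1/2)·(-49/9) + (1/10)·(2/3) + (3/10)·(20/9) + (1/10)·(2/3) = -173/90.

-173/90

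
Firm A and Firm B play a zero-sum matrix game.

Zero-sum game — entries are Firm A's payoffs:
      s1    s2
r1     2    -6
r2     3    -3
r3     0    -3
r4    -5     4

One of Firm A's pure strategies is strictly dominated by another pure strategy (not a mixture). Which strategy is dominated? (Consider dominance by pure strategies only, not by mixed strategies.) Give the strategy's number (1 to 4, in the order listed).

1

Compare r1 with r2: 3 > 2, -3 > -6.
So r2 strictly dominates r1 for Firm A; r1 is strictly dominated.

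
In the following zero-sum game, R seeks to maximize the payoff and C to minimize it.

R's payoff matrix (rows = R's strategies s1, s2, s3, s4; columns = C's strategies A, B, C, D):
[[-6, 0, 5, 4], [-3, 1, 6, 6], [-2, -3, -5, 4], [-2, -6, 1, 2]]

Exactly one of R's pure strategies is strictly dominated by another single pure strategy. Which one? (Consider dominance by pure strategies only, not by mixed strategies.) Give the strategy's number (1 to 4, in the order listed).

1

Compare s1 with s2: -3 > -6, 1 > 0, 6 > 5, 6 > 4.
So s2 strictly dominates s1 for R; s1 is strictly dominated.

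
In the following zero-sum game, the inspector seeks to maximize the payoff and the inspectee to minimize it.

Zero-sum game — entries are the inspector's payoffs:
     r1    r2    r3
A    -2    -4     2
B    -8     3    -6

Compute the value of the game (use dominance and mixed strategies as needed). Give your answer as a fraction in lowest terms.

-38/13

Column r3 is strictly dominated by r1 for the inspectee (it gives the inspector more in every row).
The remaining 2×2 game on (A, B) × (r1, r2) has no saddle point. Let the inspector play A with probability p; indifference gives −2p − 8(1−p) = −4p + 3(1−p), so p = 11/13.
Similarly the inspectee's optimal q on r1 is 7/13, and the value is -2·(7/13) + (-4)·(6/13) = -38/13.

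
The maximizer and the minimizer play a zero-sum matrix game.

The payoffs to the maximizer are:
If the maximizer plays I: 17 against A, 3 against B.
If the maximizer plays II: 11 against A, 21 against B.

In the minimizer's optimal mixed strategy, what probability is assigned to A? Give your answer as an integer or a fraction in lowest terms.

Row minima are 3 and 11, so the maximizer's maximin is 11; column maxima are 17 and 21, so the minimizer's minimax is 17. These differ, so the equilibrium is in mixed strategies.
Let the minimizer play A with probability q. The maximizer is indifferent when 17q + 3(1−q) = 11q + 21(1−q), giving q = 3/4.

3/4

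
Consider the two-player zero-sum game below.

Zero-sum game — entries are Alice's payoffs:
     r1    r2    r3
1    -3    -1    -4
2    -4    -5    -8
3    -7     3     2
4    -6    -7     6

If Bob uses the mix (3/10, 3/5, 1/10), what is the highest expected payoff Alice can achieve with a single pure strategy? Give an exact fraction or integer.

1: (-3)·(3/10) + (-1)·(3/5) + (-4)·(1/10) = -19/10.
2: (-4)·(3/10) + (-5)·(3/5) + (-8)·(1/10) = -5.
3: (-7)·(3/10) + (3)·(3/5) + (2)·(1/10) = -1/10.
4: (-6)·(3/10) + (-7)·(3/5) + (6)·(1/10) = -27/5.
The best pure response is 3 with expected payoff -1/10.

-1/10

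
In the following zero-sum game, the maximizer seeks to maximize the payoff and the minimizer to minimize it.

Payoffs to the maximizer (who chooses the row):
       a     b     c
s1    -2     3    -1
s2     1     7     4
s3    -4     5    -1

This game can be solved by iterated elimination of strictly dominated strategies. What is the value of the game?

1

Row s1 is strictly dominated by row s2 (1>-2, 7>3, 4>-1); eliminate s1.
Row s3 is strictly dominated by row s2 (1>-4, 7>5, 4>-1); eliminate s3.
Column b is strictly dominated by a for the minimizer (1<7); eliminate b.
Column c is strictly dominated by a for the minimizer (1<4); eliminate c.
Only (s2, a) remains, with payoff 1.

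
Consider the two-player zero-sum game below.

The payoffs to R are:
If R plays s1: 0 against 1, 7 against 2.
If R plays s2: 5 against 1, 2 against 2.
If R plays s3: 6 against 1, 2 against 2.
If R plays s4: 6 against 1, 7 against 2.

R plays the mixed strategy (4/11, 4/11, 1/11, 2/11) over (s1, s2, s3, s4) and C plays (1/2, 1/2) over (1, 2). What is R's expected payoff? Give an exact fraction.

45/11

Against (1/2, 1/2), each row's expected payoff is s1: 7/2; s2: 7/2; s3: 4; s4: 13/2.
Taking the (4/11, 4/11, 1/11, 2/11)-weighted average: (4/11)·(7/2) + (4/11)·(7/2) + (1/11)·(4) + (2/11)·(13/2) = 45/11.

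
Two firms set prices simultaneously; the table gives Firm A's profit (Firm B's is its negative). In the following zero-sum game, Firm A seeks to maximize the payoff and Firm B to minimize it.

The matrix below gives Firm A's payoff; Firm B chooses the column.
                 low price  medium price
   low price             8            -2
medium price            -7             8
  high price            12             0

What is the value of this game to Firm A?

Row low price is strictly dominated by row high price, so Firm A never plays it.
The remaining 2×2 game on (medium price, high price) × (low price, medium price) has no saddle point. Let Firm A play medium price with probability p; indifference gives −7p + 12(1−p) = 8p, so p = 4/9.
Similarly Firm B's optimal q on low price is 8/27, and the value is -7·(8/27) + (8)·(19/27) = 32/9.

32/9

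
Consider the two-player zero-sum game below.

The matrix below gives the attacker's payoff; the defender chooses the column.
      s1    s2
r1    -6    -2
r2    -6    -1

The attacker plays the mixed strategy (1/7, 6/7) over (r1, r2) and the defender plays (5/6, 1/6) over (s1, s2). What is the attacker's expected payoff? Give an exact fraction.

-109/21

Against (5/6, 1/6), each row's expected payoff is r1: -16/3; r2: -31/6.
Taking the (1/7, 6/7)-weighted average: (1/7)·(-16/3) + (6/7)·(-31/6) = -109/21.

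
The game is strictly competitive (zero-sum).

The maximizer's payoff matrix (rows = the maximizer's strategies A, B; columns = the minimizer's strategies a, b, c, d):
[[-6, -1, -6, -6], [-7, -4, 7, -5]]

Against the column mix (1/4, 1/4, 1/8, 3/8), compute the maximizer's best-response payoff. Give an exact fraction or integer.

A: (-6)·(1/4) + (-1)·(1/4) + (-6)·(1/8) + (-6)·(3/8) = -19/4.
B: (-7)·(1/4) + (-4)·(1/4) + (7)·(1/8) + (-5)·(3/8) = -15/4.
The best pure response is B with expected payoff -15/4.

-15/4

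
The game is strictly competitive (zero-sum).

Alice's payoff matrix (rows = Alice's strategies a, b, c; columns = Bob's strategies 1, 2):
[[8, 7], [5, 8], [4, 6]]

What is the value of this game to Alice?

29/4

Row c is strictly dominated by row b, so Alice never plays it.
The remaining 2×2 game on (a, b) × (1, 2) has no saddle point. Let Alice play a with probability p; indifference gives 8p + 5(1−p) = 7p + 8(1−p), so p = 3/4.
Similarly Bob's optimal q on 1 is 1/4, and the value is 8·(1/4) + (7)·(3/4) = 29/4.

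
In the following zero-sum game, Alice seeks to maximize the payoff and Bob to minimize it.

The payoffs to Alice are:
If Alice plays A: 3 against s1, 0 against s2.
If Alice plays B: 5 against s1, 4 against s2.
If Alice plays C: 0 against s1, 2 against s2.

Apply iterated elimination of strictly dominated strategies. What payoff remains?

4

Row C is strictly dominated by row B (5>0, 4>2); eliminate C.
Row A is strictly dominated by row B (5>3, 4>0); eliminate A.
Column s1 is strictly dominated by s2 for Bob (4<5); eliminate s1.
Only (B, s2) remains, with payoff 4.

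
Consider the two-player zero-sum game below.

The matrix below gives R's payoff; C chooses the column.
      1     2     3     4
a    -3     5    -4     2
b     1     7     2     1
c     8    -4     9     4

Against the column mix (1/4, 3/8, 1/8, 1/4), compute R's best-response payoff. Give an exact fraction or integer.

27/8

a: (-3)·(1/4) + (5)·(3/8) + (-4)·(1/8) + (2)·(1/4) = 9/8.
b: (1)·(1/4) + (7)·(3/8) + (2)·(1/8) + (1)·(1/4) = 27/8.
c: (8)·(1/4) + (-4)·(3/8) + (9)·(1/8) + (4)·(1/4) = 21/8.
The best pure response is b with expected payoff 27/8.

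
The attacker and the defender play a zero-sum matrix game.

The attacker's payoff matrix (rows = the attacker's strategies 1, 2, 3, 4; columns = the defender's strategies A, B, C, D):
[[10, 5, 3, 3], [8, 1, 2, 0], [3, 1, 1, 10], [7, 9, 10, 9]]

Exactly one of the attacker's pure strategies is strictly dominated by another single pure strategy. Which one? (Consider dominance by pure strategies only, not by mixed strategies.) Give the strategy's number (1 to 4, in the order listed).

2

Compare 2 with 1: 10 > 8, 5 > 1, 3 > 2, 3 > 0.
So 1 strictly dominates 2 for the attacker; 2 is strictly dominated.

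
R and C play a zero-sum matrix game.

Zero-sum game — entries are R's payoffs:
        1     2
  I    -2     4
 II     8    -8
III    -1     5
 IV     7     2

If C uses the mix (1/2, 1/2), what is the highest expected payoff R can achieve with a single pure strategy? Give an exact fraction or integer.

I: (-2)·(1/2) + (4)·(1/2) = 1.
II: (8)·(1/2) + (-8)·(1/2) = 0.
III: (-1)·(1/2) + (5)·(1/2) = 2.
IV: (7)·(1/2) + (2)·(1/2) = 9/2.
The best pure response is IV with expected payoff 9/2.

9/2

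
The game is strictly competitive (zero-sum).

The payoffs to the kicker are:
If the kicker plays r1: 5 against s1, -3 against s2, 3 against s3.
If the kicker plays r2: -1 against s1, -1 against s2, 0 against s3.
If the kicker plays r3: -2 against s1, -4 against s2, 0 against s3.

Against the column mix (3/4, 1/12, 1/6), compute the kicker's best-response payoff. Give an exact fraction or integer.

4

r1: (5)·(3/4) + (-3)·(1/12) + (3)·(1/6) = 4.
r2: (-1)·(3/4) + (-1)·(1/12) + (0)·(1/6) = -5/6.
r3: (-2)·(3/4) + (-4)·(1/12) + (0)·(1/6) = -11/6.
The best pure response is r1 with expected payoff 4.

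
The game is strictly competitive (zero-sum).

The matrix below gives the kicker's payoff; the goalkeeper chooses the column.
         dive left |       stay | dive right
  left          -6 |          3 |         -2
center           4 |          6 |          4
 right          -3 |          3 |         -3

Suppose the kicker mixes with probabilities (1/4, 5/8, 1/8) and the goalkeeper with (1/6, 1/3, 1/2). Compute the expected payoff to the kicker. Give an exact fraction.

Against (1/6, 1/3, 1/2), each row's expected payoff is left: -1; center: 14/3; right: -1.
Taking the (1/4, 5/8, 1/8)-weighted average: (1/4)·(-1) + (5/8)·(14/3) + (1/8)·(-1) = 61/24.

61/24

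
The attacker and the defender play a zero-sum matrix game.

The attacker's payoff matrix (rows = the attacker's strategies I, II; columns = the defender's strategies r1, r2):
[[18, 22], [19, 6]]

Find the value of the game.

Row minima are 18 and 6, so the attacker's maximin is 18; column maxima are 19 and 22, so the defender's minimax is 19. These differ, so the equilibrium is in mixed strategies.
Let the attacker play I with probability p. The defender is indifferent when 18p + 19(1−p) = 22p + 6(1−p), giving p = 13/17.
Let the defender play r1 with probability q. The attacker is indifferent when 18q + 22(1−q) = 19q + 6(1−q), giving q = 16/17.
The value is 18·(16/17) + (22)·(1/17) = 310/17.

310/17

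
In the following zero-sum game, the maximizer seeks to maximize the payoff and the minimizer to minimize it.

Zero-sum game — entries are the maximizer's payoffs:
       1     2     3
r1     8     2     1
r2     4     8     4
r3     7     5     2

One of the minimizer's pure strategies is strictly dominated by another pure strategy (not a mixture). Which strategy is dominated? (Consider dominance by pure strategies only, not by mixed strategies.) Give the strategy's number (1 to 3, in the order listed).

2

The minimizer prefers columns that give the maximizer less. Compare 2 with 3: 1 < 2, 4 < 8, 2 < 5.
So 3 strictly dominates 2 for the minimizer; 2 is strictly dominated.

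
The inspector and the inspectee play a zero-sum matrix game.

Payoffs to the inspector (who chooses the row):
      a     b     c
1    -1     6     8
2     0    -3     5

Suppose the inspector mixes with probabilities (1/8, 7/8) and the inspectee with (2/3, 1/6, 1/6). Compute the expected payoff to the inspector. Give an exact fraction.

1/2

Against (2/3, 1/6, 1/6), each row's expected payoff is 1: 5/3; 2: 1/3.
Taking the (1/8, 7/8)-weighted average: (1/8)·(5/3) + (7/8)·(1/3) = 1/2.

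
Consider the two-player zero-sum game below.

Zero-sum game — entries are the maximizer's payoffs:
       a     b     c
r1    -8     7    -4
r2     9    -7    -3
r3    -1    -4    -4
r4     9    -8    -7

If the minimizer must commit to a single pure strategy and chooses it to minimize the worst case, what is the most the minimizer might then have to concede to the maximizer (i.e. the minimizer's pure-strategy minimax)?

-3

The worst case (largest entry) in each column is a: 9, b: 7, c: -3.
The best (smallest) of these is -3.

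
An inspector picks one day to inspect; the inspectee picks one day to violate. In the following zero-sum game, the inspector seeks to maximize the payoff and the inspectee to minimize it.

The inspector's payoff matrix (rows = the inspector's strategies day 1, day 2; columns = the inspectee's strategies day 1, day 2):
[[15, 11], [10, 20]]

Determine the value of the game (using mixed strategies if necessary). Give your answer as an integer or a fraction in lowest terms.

95/7

Row minima are 11 and 10, so the inspector's maximin is 11; column maxima are 15 and 20, so the inspectee's minimax is 15. These differ, so the equilibrium is in mixed strategies.
Let the inspector play day 1 with probability p. The inspectee is indifferent when 15p + 10(1−p) = 11p + 20(1−p), giving p = 5/7.
Let the inspectee play day 1 with probability q. The inspector is indifferent when 15q + 11(1−q) = 10q + 20(1−q), giving q = 9/14.
The value is 15·(9/14) + (11)·(5/14) = 95/7.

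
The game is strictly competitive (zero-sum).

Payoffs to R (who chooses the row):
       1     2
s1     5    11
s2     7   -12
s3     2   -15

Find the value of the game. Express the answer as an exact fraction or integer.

137/25

Row s3 is strictly dominated by row s2, so R never plays it.
The remaining 2×2 game on (s1, s2) × (1, 2) has no saddle point. Let R play s1 with probability p; indifference gives 5p + 7(1−p) = 11p − 12(1−p), so p = 19/25.
Similarly C's optimal q on 1 is 23/25, and the value is 5·(23/25) + (11)·(2/25) = 137/25.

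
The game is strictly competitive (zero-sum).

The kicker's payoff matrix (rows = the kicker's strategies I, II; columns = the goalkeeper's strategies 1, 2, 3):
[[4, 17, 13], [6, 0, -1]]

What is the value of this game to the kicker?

Column 2 is strictly dominated by 3 for the goalkeeper (it gives the kicker more in every row).
The remaining 2×2 game on (I, II) × (1, 3) has no saddle point. Let the kicker play I with probability p; indifference gives 4p + 6(1−p) = 13p − (1−p), so p = 7/16.
Similarly the goalkeeper's optimal q on 1 is 7/8, and the value is 4·(7/8) + (13)·(1/8) = 41/8.

41/8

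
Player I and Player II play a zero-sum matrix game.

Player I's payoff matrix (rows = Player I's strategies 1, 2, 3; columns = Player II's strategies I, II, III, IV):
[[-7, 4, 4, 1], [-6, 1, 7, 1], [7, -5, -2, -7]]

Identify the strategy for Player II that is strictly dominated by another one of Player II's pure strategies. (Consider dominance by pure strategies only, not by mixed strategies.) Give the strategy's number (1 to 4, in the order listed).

3

Player II prefers columns that give Player I less. Compare III with IV: 1 < 4, 1 < 7, -7 < -2.
So IV strictly dominates III for Player II; III is strictly dominated.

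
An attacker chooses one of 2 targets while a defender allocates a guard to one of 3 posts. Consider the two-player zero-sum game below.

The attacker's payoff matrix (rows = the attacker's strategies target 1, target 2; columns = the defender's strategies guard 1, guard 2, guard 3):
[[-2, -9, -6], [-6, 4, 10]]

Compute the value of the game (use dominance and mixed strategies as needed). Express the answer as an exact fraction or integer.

-62/17

Column guard 3 is strictly dominated by guard 2 for the defender (it gives the attacker more in every row).
The remaining 2×2 game on (target 1, target 2) × (guard 1, guard 2) has no saddle point. Let the attacker play target 1 with probability p; indifference gives −2p − 6(1−p) = −9p + 4(1−p), so p = 10/17.
Similarly the defender's optimal q on guard 1 is 13/17, and the value is -2·(13/17) + (-9)·(4/17) = -62/17.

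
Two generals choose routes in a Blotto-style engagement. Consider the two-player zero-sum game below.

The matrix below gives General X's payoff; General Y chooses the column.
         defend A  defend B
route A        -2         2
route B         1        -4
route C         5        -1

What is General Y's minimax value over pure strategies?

2

The worst case (largest entry) in each column is defend A: 5, defend B: 2.
The best (smallest) of these is 2.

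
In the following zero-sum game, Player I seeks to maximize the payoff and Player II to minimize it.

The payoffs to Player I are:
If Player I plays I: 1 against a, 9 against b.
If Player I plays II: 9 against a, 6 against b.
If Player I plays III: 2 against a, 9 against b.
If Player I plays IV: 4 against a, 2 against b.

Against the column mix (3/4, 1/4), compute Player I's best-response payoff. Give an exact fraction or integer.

I: (1)·(3/4) + (9)·(1/4) = 3.
II: (9)·(3/4) + (6)·(1/4) = 33/4.
III: (2)·(3/4) + (9)·(1/4) = 15/4.
IV: (4)·(3/4) + (2)·(1/4) = 7/2.
The best pure response is II with expected payoff 33/4.

33/4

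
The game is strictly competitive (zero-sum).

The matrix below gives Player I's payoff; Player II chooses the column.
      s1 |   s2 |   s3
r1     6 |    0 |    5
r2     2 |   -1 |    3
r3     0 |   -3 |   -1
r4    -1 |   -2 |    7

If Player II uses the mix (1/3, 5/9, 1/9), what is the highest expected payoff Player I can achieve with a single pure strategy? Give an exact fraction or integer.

r1: (6)·(1/3) + (0)·(5/9) + (5)·(1/9) = 23/9.
r2: (2)·(1/3) + (-1)·(5/9) + (3)·(1/9) = 4/9.
r3: (0)·(1/3) + (-3)·(5/9) + (-1)·(1/9) = -16/9.
r4: (-1)·(1/3) + (-2)·(5/9) + (7)·(1/9) = -2/3.
The best pure response is r1 with expected payoff 23/9.

23/9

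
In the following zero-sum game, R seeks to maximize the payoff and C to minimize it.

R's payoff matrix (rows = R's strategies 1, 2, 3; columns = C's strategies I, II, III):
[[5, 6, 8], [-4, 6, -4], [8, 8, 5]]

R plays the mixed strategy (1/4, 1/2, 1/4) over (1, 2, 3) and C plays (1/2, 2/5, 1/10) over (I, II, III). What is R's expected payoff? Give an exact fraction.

67/20

Against (1/2, 2/5, 1/10), each row's expected payoff is 1: 57/10; 2: 0; 3: 77/10.
Taking the (1/4, 1/2, 1/4)-weighted average: (1/4)·(57/10) + (1/2)·(0) + (1/4)·(77/10) = 67/20.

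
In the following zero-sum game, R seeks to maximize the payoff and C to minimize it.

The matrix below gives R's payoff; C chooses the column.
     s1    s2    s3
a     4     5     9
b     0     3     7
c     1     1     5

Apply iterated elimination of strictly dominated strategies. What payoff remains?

4

Row b is strictly dominated by row a (4>0, 5>3, 9>7); eliminate b.
Column s3 is strictly dominated by s1 for C (4<9, 1<5); eliminate s3.
Row c is strictly dominated by row a (4>1, 5>1); eliminate c.
Column s2 is strictly dominated by s1 for C (4<5); eliminate s2.
Only (a, s1) remains, with payoff 4.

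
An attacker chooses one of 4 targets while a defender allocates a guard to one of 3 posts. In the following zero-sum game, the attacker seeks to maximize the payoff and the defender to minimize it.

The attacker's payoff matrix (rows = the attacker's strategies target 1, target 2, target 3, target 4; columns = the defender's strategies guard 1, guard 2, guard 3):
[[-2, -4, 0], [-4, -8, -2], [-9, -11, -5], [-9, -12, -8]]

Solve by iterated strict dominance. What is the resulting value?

-4

Row target 2 is strictly dominated by row target 1 (-2>-4, -4>-8, 0>-2); eliminate target 2.
Row target 4 is strictly dominated by row target 1 (-2>-9, -4>-12, 0>-8); eliminate target 4.
Column guard 3 is strictly dominated by guard 1 for the defender (-2<0, -9<-5); eliminate guard 3.
Row target 3 is strictly dominated by row target 1 (-2>-9, -4>-11); eliminate target 3.
Column guard 1 is strictly dominated by guard 2 for the defender (-4<-2); eliminate guard 1.
Only (target 1, guard 2) remains, with payoff -4.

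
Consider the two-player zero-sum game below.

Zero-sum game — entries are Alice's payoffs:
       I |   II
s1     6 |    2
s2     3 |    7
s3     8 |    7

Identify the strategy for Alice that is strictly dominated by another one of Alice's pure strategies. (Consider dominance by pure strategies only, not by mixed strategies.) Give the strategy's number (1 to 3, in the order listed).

Compare s1 with s3: 8 > 6, 7 > 2.
So s3 strictly dominates s1 for Alice; s1 is strictly dominated.

1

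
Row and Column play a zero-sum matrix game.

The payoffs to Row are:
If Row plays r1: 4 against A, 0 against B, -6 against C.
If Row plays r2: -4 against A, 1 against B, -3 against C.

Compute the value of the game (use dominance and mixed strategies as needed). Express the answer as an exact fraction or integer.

-36/11

Column B is strictly dominated by C for Column (it gives Row more in every row).
The remaining 2×2 game on (r1, r2) × (A, C) has no saddle point. Let Row play r1 with probability p; indifference gives 4p − 4(1−p) = −6p − 3(1−p), so p = 1/11.
Similarly Column's optimal q on A is 3/11, and the value is 4·(3/11) + (-6)·(8/11) = -36/11.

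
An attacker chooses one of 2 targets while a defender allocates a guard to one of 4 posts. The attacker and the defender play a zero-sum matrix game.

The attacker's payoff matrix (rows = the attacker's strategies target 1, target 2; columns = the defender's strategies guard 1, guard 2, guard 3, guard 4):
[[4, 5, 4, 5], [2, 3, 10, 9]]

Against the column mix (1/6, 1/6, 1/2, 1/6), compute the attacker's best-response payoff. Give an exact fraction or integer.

22/3

target 1: (4)·(1/6) + (5)·(1/6) + (4)·(1/2) + (5)·(1/6) = 13/3.
target 2: (2)·(1/6) + (3)·(1/6) + (10)·(1/2) + (9)·(1/6) = 22/3.
The best pure response is target 2 with expected payoff 22/3.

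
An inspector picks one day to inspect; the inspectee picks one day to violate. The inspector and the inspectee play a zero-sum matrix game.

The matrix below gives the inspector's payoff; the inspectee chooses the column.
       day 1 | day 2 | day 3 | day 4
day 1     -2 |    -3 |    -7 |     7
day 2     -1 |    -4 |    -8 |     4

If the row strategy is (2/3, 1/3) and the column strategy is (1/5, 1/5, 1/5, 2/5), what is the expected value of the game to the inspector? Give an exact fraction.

-1/15

Against (1/5, 1/5, 1/5, 2/5), each row's expected payoff is day 1: 2/5; day 2: -1.
Taking the (2/3, 1/3)-weighted average: (2/3)·(2/5) + (1/3)·(-1) = -1/15.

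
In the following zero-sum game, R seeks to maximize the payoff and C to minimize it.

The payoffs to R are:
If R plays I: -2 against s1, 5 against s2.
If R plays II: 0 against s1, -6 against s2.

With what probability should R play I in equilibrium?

6/13

Row minima are -2 and -6, so R's maximin is -2; column maxima are 0 and 5, so C's minimax is 0. These differ, so the equilibrium is in mixed strategies.
Let R play I with probability p. C is indifferent when −2p = 5p − 6(1−p), giving p = 6/13.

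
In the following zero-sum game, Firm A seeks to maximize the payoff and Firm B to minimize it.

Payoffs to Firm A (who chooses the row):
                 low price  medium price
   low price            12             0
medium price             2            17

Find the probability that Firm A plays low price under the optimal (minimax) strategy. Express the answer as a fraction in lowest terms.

Row minima are 0 and 2, so Firm A's maximin is 2; column maxima are 12 and 17, so Firm B's minimax is 12. These differ, so the equilibrium is in mixed strategies.
Let Firm A play low price with probability p. Firm B is indifferent when 12p + 2(1−p) = 17(1−p), giving p = 5/9.

5/9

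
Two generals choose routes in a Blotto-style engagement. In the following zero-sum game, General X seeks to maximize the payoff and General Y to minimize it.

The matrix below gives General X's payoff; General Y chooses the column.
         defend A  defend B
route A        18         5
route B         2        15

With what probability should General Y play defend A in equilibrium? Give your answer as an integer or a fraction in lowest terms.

Row minima are 5 and 2, so General X's maximin is 5; column maxima are 18 and 15, so General Y's minimax is 15. These differ, so the equilibrium is in mixed strategies.
Let General Y play defend A with probability q. General X is indifferent when 18q + 5(1−q) = 2q + 15(1−q), giving q = 5/13.

5/13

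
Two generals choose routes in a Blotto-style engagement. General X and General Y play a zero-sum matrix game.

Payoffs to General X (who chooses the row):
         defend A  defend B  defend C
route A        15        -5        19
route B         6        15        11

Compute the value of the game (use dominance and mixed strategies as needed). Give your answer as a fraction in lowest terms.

Column defend C is strictly dominated by defend A for General Y (it gives General X more in every row).
The remaining 2×2 game on (route A, route B) × (defend A, defend B) has no saddle point. Let General X play route A with probability p; indifference gives 15p + 6(1−p) = −5p + 15(1−p), so p = 9/29.
Similarly General Y's optimal q on defend A is 20/29, and the value is 15·(20/29) + (-5)·(9/29) = 255/29.

255/29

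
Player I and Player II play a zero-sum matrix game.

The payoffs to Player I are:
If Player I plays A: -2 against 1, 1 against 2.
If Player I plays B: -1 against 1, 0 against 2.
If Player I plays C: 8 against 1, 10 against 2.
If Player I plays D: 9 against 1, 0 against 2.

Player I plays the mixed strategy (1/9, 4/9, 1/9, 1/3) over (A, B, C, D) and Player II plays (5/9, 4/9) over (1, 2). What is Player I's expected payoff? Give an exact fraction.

7/3

Against (5/9, 4/9), each row's expected payoff is A: -2/3; B: -5/9; C: 80/9; D: 5.
Taking the (1/9, 4/9, 1/9, 1/3)-weighted average: (1/9)·(-2/3) + (4/9)·(-5/9) + (1/9)·(80/9) + (1/3)·(5) = 7/3.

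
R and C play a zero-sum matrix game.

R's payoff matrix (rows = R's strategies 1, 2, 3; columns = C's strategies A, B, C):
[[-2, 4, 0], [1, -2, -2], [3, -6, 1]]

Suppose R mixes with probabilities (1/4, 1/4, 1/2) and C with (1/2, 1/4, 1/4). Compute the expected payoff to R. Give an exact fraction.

Against (1/2, 1/4, 1/4), each row's expected payoff is 1: 0; 2: -1/2; 3: 1/4.
Taking the (1/4, 1/4, 1/2)-weighted average: (1/4)·(0) + (1/4)·(-1/2) + (1/2)·(1/4) = 0.

0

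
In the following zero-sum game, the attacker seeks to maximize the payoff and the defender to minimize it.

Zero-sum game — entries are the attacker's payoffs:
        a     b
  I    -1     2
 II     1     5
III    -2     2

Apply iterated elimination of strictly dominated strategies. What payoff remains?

Column b is strictly dominated by a for the defender (-1<2, 1<5, -2<2); eliminate b.
Row III is strictly dominated by row I (-1>-2); eliminate III.
Row I is strictly dominated by row II (1>-1); eliminate I.
Only (II, a) remains, with payoff 1.

1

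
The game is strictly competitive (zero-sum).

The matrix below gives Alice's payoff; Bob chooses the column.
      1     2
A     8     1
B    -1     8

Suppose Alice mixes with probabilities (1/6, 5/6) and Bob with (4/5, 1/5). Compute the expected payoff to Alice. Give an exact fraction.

53/30

Against (4/5, 1/5), each row's expected payoff is A: 33/5; B: 4/5.
Taking the (1/6, 5/6)-weighted average: (1/6)·(33/5) + (5/6)·(4/5) = 53/30.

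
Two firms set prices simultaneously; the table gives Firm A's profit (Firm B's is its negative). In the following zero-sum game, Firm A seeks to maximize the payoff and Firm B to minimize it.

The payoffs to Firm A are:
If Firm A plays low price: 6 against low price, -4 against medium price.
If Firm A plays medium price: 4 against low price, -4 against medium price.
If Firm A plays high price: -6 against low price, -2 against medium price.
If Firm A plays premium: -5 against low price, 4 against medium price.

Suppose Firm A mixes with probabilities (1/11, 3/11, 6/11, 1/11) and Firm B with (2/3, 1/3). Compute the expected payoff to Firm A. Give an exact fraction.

Against (2/3, 1/3), each row's expected payoff is low price: 8/3; medium price: 4/3; high price: -14/3; premium: -2.
Taking the (1/11, 3/11, 6/11, 1/11)-weighted average: (1/11)·(8/3) + (3/11)·(4/3) + (6/11)·(-14/3) + (1/11)·(-2) = -70/33.

-70/33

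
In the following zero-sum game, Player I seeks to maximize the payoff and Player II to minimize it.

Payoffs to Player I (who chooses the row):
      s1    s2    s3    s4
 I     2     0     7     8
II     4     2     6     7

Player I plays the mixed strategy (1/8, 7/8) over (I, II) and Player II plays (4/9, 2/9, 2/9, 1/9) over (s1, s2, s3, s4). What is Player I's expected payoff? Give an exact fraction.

Against (4/9, 2/9, 2/9, 1/9), each row's expected payoff is I: 10/3; II: 13/3.
Taking the (1/8, 7/8)-weighted average: (1/8)·(10/3) + (7/8)·(13/3) = 101/24.

101/24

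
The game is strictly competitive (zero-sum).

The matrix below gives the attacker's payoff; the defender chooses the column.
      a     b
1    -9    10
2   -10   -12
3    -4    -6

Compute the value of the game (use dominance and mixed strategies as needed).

Row 2 is strictly dominated by row 3, so the attacker never plays it.
The remaining 2×2 game on (1, 3) × (a, b) has no saddle point. Let the attacker play 1 with probability p; indifference gives −9p − 4(1−p) = 10p − 6(1−p), so p = 2/21.
Similarly the defender's optimal q on a is 16/21, and the value is -9·(16/21) + (10)·(5/21) = -94/21.

-94/21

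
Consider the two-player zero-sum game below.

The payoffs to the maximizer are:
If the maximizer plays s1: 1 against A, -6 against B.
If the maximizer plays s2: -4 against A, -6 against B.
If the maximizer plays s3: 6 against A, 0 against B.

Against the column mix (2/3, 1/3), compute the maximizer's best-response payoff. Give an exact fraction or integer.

s1: (1)·(2/3) + (-6)·(1/3) = -4/3.
s2: (-4)·(2/3) + (-6)·(1/3) = -14/3.
s3: (6)·(2/3) + (0)·(1/3) = 4.
The best pure response is s3 with expected payoff 4.

4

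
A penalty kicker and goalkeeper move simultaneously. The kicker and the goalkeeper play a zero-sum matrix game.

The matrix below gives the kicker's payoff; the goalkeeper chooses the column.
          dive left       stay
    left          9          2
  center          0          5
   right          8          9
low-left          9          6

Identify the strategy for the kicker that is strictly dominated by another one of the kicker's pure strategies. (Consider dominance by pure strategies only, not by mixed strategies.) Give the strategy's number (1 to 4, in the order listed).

2

Compare center with right: 8 > 0, 9 > 5.
So right strictly dominates center for the kicker; center is strictly dominated.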